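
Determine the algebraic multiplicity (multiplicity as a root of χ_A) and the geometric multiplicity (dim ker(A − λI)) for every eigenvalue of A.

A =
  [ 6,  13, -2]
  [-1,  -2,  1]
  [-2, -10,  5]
λ = 3: alg = 3, geom = 1

Step 1 — factor the characteristic polynomial to read off the algebraic multiplicities:
  χ_A(x) = (x - 3)^3

Step 2 — compute geometric multiplicities via the rank-nullity identity g(λ) = n − rank(A − λI):
  rank(A − (3)·I) = 2, so dim ker(A − (3)·I) = n − 2 = 1

Summary:
  λ = 3: algebraic multiplicity = 3, geometric multiplicity = 1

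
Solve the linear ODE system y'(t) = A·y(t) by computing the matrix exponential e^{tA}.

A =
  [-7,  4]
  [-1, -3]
e^{tA} =
  [-2*t*exp(-5*t) + exp(-5*t), 4*t*exp(-5*t)]
  [-t*exp(-5*t), 2*t*exp(-5*t) + exp(-5*t)]

Strategy: write A = P · J · P⁻¹ where J is a Jordan canonical form, so e^{tA} = P · e^{tJ} · P⁻¹, and e^{tJ} can be computed block-by-block.

A has Jordan form
J =
  [-5,  1]
  [ 0, -5]
(up to reordering of blocks).

Per-block formulas:
  For a 2×2 Jordan block J_2(-5): exp(t · J_2(-5)) = e^(-5t)·(I + t·N), where N is the 2×2 nilpotent shift.

After assembling e^{tJ} and conjugating by P, we get:

e^{tA} =
  [-2*t*exp(-5*t) + exp(-5*t), 4*t*exp(-5*t)]
  [-t*exp(-5*t), 2*t*exp(-5*t) + exp(-5*t)]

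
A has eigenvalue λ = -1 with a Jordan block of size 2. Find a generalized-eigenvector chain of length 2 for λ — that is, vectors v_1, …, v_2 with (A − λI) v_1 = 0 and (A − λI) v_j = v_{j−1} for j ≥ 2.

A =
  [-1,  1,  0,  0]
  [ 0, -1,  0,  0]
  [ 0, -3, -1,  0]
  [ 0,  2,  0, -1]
A Jordan chain for λ = -1 of length 2:
v_1 = (1, 0, -3, 2)ᵀ
v_2 = (0, 1, 0, 0)ᵀ

Let N = A − (-1)·I. We want v_2 with N^2 v_2 = 0 but N^1 v_2 ≠ 0; then v_{j-1} := N · v_j for j = 2, …, 2.

Pick v_2 = (0, 1, 0, 0)ᵀ.
Then v_1 = N · v_2 = (1, 0, -3, 2)ᵀ.

Sanity check: (A − (-1)·I) v_1 = (0, 0, 0, 0)ᵀ = 0. ✓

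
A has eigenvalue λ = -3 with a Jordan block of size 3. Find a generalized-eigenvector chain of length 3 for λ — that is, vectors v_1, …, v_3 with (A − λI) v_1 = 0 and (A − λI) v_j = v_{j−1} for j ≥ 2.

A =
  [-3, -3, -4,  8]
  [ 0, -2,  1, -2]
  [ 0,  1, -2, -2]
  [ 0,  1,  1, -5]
A Jordan chain for λ = -3 of length 3:
v_1 = (1, 0, 0, 0)ᵀ
v_2 = (-3, 1, 1, 1)ᵀ
v_3 = (0, 1, 0, 0)ᵀ

Let N = A − (-3)·I. We want v_3 with N^3 v_3 = 0 but N^2 v_3 ≠ 0; then v_{j-1} := N · v_j for j = 3, …, 2.

Pick v_3 = (0, 1, 0, 0)ᵀ.
Then v_2 = N · v_3 = (-3, 1, 1, 1)ᵀ.
Then v_1 = N · v_2 = (1, 0, 0, 0)ᵀ.

Sanity check: (A − (-3)·I) v_1 = (0, 0, 0, 0)ᵀ = 0. ✓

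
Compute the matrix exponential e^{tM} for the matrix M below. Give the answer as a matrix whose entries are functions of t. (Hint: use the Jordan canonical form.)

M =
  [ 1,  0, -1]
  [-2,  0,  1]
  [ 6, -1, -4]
e^{tM} =
  [-t^2*exp(-t) + 2*t*exp(-t) + exp(-t), t^2*exp(-t)/2, t^2*exp(-t)/2 - t*exp(-t)]
  [-2*t*exp(-t), t*exp(-t) + exp(-t), t*exp(-t)]
  [-2*t^2*exp(-t) + 6*t*exp(-t), t^2*exp(-t) - t*exp(-t), t^2*exp(-t) - 3*t*exp(-t) + exp(-t)]

Strategy: write M = P · J · P⁻¹ where J is a Jordan canonical form, so e^{tM} = P · e^{tJ} · P⁻¹, and e^{tJ} can be computed block-by-block.

M has Jordan form
J =
  [-1,  1,  0]
  [ 0, -1,  1]
  [ 0,  0, -1]
(up to reordering of blocks).

Per-block formulas:
  For a 3×3 Jordan block J_3(-1): exp(t · J_3(-1)) = e^(-1t)·(I + t·N + (t^2/2)·N^2), where N is the 3×3 nilpotent shift.

After assembling e^{tJ} and conjugating by P, we get:

e^{tM} =
  [-t^2*exp(-t) + 2*t*exp(-t) + exp(-t), t^2*exp(-t)/2, t^2*exp(-t)/2 - t*exp(-t)]
  [-2*t*exp(-t), t*exp(-t) + exp(-t), t*exp(-t)]
  [-2*t^2*exp(-t) + 6*t*exp(-t), t^2*exp(-t) - t*exp(-t), t^2*exp(-t) - 3*t*exp(-t) + exp(-t)]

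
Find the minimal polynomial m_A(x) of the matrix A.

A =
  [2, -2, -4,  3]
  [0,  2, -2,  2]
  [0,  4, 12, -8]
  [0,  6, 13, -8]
x^3 - 6*x^2 + 12*x - 8

The characteristic polynomial is χ_A(x) = (x - 2)^4, so the eigenvalues are known. The minimal polynomial is
  m_A(x) = Π_λ (x − λ)^{k_λ}
where k_λ is the size of the *largest* Jordan block for λ (equivalently, the smallest k with (A − λI)^k v = 0 for every generalised eigenvector v of λ).

  λ = 2: largest Jordan block has size 3, contributing (x − 2)^3

So m_A(x) = (x - 2)^3 = x^3 - 6*x^2 + 12*x - 8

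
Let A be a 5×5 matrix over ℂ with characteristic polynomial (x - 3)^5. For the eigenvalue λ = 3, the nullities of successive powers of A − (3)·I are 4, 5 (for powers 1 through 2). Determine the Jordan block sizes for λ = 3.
Block sizes for λ = 3: [2, 1, 1, 1]

From the dimensions of kernels of powers, the number of Jordan blocks of size at least j is d_j − d_{j−1} where d_j = dim ker(N^j) (with d_0 = 0). Computing the differences gives [4, 1].
The number of blocks of size exactly k is (#blocks of size ≥ k) − (#blocks of size ≥ k + 1), so the partition is: 3 block(s) of size 1, 1 block(s) of size 2.
In nonincreasing order the block sizes are [2, 1, 1, 1].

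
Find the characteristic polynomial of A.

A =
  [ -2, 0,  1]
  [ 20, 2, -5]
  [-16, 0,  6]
x^3 - 6*x^2 + 12*x - 8

Expanding det(x·I − A) (e.g. by cofactor expansion or by noting that A is similar to its Jordan form J, which has the same characteristic polynomial as A) gives
  χ_A(x) = x^3 - 6*x^2 + 12*x - 8
which factors as (x - 2)^3. The eigenvalues (with algebraic multiplicities) are λ = 2 with multiplicity 3.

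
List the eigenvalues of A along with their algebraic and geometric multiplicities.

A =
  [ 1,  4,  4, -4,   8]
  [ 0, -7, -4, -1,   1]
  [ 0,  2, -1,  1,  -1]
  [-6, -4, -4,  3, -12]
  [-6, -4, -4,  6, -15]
λ = -5: alg = 2, geom = 2; λ = -3: alg = 3, geom = 2

Step 1 — factor the characteristic polynomial to read off the algebraic multiplicities:
  χ_A(x) = (x + 3)^3*(x + 5)^2

Step 2 — compute geometric multiplicities via the rank-nullity identity g(λ) = n − rank(A − λI):
  rank(A − (-5)·I) = 3, so dim ker(A − (-5)·I) = n − 3 = 2
  rank(A − (-3)·I) = 3, so dim ker(A − (-3)·I) = n − 3 = 2

Summary:
  λ = -5: algebraic multiplicity = 2, geometric multiplicity = 2
  λ = -3: algebraic multiplicity = 3, geometric multiplicity = 2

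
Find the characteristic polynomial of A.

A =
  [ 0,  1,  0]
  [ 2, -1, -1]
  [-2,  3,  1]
x^3

Expanding det(x·I − A) (e.g. by cofactor expansion or by noting that A is similar to its Jordan form J, which has the same characteristic polynomial as A) gives
  χ_A(x) = x^3
which factors as x^3. The eigenvalues (with algebraic multiplicities) are λ = 0 with multiplicity 3.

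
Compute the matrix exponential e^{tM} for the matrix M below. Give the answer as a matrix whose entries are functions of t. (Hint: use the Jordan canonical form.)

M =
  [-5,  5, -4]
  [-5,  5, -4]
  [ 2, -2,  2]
e^{tM} =
  [-t - 2*exp(2*t) + 3, t + 2*exp(2*t) - 2, 2 - 2*exp(2*t)]
  [-t - 2*exp(2*t) + 2, t + 2*exp(2*t) - 1, 2 - 2*exp(2*t)]
  [exp(2*t) - 1, 1 - exp(2*t), exp(2*t)]

Strategy: write M = P · J · P⁻¹ where J is a Jordan canonical form, so e^{tM} = P · e^{tJ} · P⁻¹, and e^{tJ} can be computed block-by-block.

M has Jordan form
J =
  [0, 1, 0]
  [0, 0, 0]
  [0, 0, 2]
(up to reordering of blocks).

Per-block formulas:
  For a 2×2 Jordan block J_2(0): exp(t · J_2(0)) = e^(0t)·(I + t·N), where N is the 2×2 nilpotent shift.
  For a 1×1 block at λ = 2: exp(t · [2]) = [e^(2t)].

After assembling e^{tJ} and conjugating by P, we get:

e^{tM} =
  [-t - 2*exp(2*t) + 3, t + 2*exp(2*t) - 2, 2 - 2*exp(2*t)]
  [-t - 2*exp(2*t) + 2, t + 2*exp(2*t) - 1, 2 - 2*exp(2*t)]
  [exp(2*t) - 1, 1 - exp(2*t), exp(2*t)]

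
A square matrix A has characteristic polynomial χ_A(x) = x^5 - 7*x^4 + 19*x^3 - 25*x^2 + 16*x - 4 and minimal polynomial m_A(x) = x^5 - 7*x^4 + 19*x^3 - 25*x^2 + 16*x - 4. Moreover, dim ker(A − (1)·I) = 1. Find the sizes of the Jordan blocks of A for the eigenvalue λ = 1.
Block sizes for λ = 1: [3]

Step 1 — from the characteristic polynomial, algebraic multiplicity of λ = 1 is 3. From dim ker(A − (1)·I) = 1, there are exactly 1 Jordan blocks for λ = 1.
Step 2 — from the minimal polynomial, the factor (x − 1)^3 tells us the largest block for λ = 1 has size 3.
Step 3 — with total size 3, 1 blocks, and largest block 3, the block sizes (in nonincreasing order) are [3].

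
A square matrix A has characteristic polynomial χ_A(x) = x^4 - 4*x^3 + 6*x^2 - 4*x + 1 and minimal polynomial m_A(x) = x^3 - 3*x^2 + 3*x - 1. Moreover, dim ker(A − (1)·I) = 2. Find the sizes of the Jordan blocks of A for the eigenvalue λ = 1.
Block sizes for λ = 1: [3, 1]

Step 1 — from the characteristic polynomial, algebraic multiplicity of λ = 1 is 4. From dim ker(A − (1)·I) = 2, there are exactly 2 Jordan blocks for λ = 1.
Step 2 — from the minimal polynomial, the factor (x − 1)^3 tells us the largest block for λ = 1 has size 3.
Step 3 — with total size 4, 2 blocks, and largest block 3, the block sizes (in nonincreasing order) are [3, 1].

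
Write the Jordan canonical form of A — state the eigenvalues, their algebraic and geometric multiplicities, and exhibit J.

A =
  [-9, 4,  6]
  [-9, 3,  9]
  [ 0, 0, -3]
J_2(-3) ⊕ J_1(-3)

The characteristic polynomial is
  det(x·I − A) = x^3 + 9*x^2 + 27*x + 27 = (x + 3)^3

Eigenvalues and multiplicities (the geometric multiplicity of λ is n − rank(A − λI), which equals the number of Jordan blocks for λ):
  λ = -3: algebraic multiplicity = 3, geometric multiplicity = 2

Determining the block sizes for each eigenvalue:
  λ = -3: 2 blocks summing to 3 forces exactly one block of size 2 and the rest size 1 → block sizes [2, 1]

Assembling the blocks gives a Jordan form
J =
  [-3,  1,  0]
  [ 0, -3,  0]
  [ 0,  0, -3]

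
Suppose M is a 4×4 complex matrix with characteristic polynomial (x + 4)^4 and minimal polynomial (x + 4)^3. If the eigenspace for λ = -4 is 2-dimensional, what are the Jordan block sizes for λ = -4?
Block sizes for λ = -4: [3, 1]

Step 1 — from the characteristic polynomial, algebraic multiplicity of λ = -4 is 4. From dim ker(M − (-4)·I) = 2, there are exactly 2 Jordan blocks for λ = -4.
Step 2 — from the minimal polynomial, the factor (x + 4)^3 tells us the largest block for λ = -4 has size 3.
Step 3 — with total size 4, 2 blocks, and largest block 3, the block sizes (in nonincreasing order) are [3, 1].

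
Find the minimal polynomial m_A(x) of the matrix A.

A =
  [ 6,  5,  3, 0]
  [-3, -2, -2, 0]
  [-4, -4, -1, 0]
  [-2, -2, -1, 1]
x^3 - 3*x^2 + 3*x - 1

The characteristic polynomial is χ_A(x) = (x - 1)^4, so the eigenvalues are known. The minimal polynomial is
  m_A(x) = Π_λ (x − λ)^{k_λ}
where k_λ is the size of the *largest* Jordan block for λ (equivalently, the smallest k with (A − λI)^k v = 0 for every generalised eigenvector v of λ).

  λ = 1: largest Jordan block has size 3, contributing (x − 1)^3

So m_A(x) = (x - 1)^3 = x^3 - 3*x^2 + 3*x - 1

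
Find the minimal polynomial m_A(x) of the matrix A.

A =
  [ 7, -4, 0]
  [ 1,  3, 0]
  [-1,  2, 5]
x^2 - 10*x + 25

The characteristic polynomial is χ_A(x) = (x - 5)^3, so the eigenvalues are known. The minimal polynomial is
  m_A(x) = Π_λ (x − λ)^{k_λ}
where k_λ is the size of the *largest* Jordan block for λ (equivalently, the smallest k with (A − λI)^k v = 0 for every generalised eigenvector v of λ).

  λ = 5: largest Jordan block has size 2, contributing (x − 5)^2

So m_A(x) = (x - 5)^2 = x^2 - 10*x + 25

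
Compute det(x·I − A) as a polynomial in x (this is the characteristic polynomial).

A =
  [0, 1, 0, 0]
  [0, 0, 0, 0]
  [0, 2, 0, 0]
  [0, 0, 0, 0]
x^4

Expanding det(x·I − A) (e.g. by cofactor expansion or by noting that A is similar to its Jordan form J, which has the same characteristic polynomial as A) gives
  χ_A(x) = x^4
which factors as x^4. The eigenvalues (with algebraic multiplicities) are λ = 0 with multiplicity 4.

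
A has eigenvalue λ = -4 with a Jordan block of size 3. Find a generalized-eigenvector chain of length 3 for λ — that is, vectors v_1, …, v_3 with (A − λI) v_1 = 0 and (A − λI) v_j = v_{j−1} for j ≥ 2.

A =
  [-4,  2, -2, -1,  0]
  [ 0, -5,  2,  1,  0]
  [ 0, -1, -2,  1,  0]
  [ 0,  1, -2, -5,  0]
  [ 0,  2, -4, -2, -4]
A Jordan chain for λ = -4 of length 3:
v_1 = (-1, 0, 0, 0, 0)ᵀ
v_2 = (2, -1, -1, 1, 2)ᵀ
v_3 = (0, 1, 0, 0, 0)ᵀ

Let N = A − (-4)·I. We want v_3 with N^3 v_3 = 0 but N^2 v_3 ≠ 0; then v_{j-1} := N · v_j for j = 3, …, 2.

Pick v_3 = (0, 1, 0, 0, 0)ᵀ.
Then v_2 = N · v_3 = (2, -1, -1, 1, 2)ᵀ.
Then v_1 = N · v_2 = (-1, 0, 0, 0, 0)ᵀ.

Sanity check: (A − (-4)·I) v_1 = (0, 0, 0, 0, 0)ᵀ = 0. ✓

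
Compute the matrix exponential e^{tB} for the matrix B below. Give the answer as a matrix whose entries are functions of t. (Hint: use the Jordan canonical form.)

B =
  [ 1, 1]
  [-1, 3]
e^{tB} =
  [-t*exp(2*t) + exp(2*t), t*exp(2*t)]
  [-t*exp(2*t), t*exp(2*t) + exp(2*t)]

Strategy: write B = P · J · P⁻¹ where J is a Jordan canonical form, so e^{tB} = P · e^{tJ} · P⁻¹, and e^{tJ} can be computed block-by-block.

B has Jordan form
J =
  [2, 1]
  [0, 2]
(up to reordering of blocks).

Per-block formulas:
  For a 2×2 Jordan block J_2(2): exp(t · J_2(2)) = e^(2t)·(I + t·N), where N is the 2×2 nilpotent shift.

After assembling e^{tJ} and conjugating by P, we get:

e^{tB} =
  [-t*exp(2*t) + exp(2*t), t*exp(2*t)]
  [-t*exp(2*t), t*exp(2*t) + exp(2*t)]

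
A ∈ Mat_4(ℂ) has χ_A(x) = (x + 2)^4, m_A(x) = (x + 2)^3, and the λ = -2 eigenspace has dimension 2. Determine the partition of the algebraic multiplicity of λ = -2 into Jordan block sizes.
Block sizes for λ = -2: [3, 1]

Step 1 — from the characteristic polynomial, algebraic multiplicity of λ = -2 is 4. From dim ker(A − (-2)·I) = 2, there are exactly 2 Jordan blocks for λ = -2.
Step 2 — from the minimal polynomial, the factor (x + 2)^3 tells us the largest block for λ = -2 has size 3.
Step 3 — with total size 4, 2 blocks, and largest block 3, the block sizes (in nonincreasing order) are [3, 1].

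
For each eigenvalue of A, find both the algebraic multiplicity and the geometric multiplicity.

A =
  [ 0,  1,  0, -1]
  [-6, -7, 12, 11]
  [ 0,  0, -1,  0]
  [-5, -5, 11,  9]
λ = -1: alg = 3, geom = 1; λ = 4: alg = 1, geom = 1

Step 1 — factor the characteristic polynomial to read off the algebraic multiplicities:
  χ_A(x) = (x - 4)*(x + 1)^3

Step 2 — compute geometric multiplicities via the rank-nullity identity g(λ) = n − rank(A − λI):
  rank(A − (-1)·I) = 3, so dim ker(A − (-1)·I) = n − 3 = 1
  rank(A − (4)·I) = 3, so dim ker(A − (4)·I) = n − 3 = 1

Summary:
  λ = -1: algebraic multiplicity = 3, geometric multiplicity = 1
  λ = 4: algebraic multiplicity = 1, geometric multiplicity = 1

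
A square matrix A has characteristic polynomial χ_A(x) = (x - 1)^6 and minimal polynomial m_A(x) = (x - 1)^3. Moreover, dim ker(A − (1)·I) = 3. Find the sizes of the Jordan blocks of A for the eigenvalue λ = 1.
Block sizes for λ = 1: [3, 2, 1]

Step 1 — from the characteristic polynomial, algebraic multiplicity of λ = 1 is 6. From dim ker(A − (1)·I) = 3, there are exactly 3 Jordan blocks for λ = 1.
Step 2 — from the minimal polynomial, the factor (x − 1)^3 tells us the largest block for λ = 1 has size 3.
Step 3 — with total size 6, 3 blocks, and largest block 3, the block sizes (in nonincreasing order) are [3, 2, 1].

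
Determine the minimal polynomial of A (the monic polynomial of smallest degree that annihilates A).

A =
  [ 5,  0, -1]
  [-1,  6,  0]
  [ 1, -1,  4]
x^3 - 15*x^2 + 75*x - 125

The characteristic polynomial is χ_A(x) = (x - 5)^3, so the eigenvalues are known. The minimal polynomial is
  m_A(x) = Π_λ (x − λ)^{k_λ}
where k_λ is the size of the *largest* Jordan block for λ (equivalently, the smallest k with (A − λI)^k v = 0 for every generalised eigenvector v of λ).

  λ = 5: largest Jordan block has size 3, contributing (x − 5)^3

So m_A(x) = (x - 5)^3 = x^3 - 15*x^2 + 75*x - 125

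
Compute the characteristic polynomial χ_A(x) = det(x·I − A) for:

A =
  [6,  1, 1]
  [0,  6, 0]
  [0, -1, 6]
x^3 - 18*x^2 + 108*x - 216

Expanding det(x·I − A) (e.g. by cofactor expansion or by noting that A is similar to its Jordan form J, which has the same characteristic polynomial as A) gives
  χ_A(x) = x^3 - 18*x^2 + 108*x - 216
which factors as (x - 6)^3. The eigenvalues (with algebraic multiplicities) are λ = 6 with multiplicity 3.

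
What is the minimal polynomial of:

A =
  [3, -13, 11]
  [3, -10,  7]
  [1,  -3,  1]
x^3 + 6*x^2 + 12*x + 8

The characteristic polynomial is χ_A(x) = (x + 2)^3, so the eigenvalues are known. The minimal polynomial is
  m_A(x) = Π_λ (x − λ)^{k_λ}
where k_λ is the size of the *largest* Jordan block for λ (equivalently, the smallest k with (A − λI)^k v = 0 for every generalised eigenvector v of λ).

  λ = -2: largest Jordan block has size 3, contributing (x + 2)^3

So m_A(x) = (x + 2)^3 = x^3 + 6*x^2 + 12*x + 8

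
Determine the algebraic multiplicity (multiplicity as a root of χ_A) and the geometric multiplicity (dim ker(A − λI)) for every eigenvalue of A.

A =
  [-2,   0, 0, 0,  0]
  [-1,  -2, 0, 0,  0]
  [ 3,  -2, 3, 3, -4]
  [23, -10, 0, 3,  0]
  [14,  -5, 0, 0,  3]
λ = -2: alg = 2, geom = 1; λ = 3: alg = 3, geom = 2

Step 1 — factor the characteristic polynomial to read off the algebraic multiplicities:
  χ_A(x) = (x - 3)^3*(x + 2)^2

Step 2 — compute geometric multiplicities via the rank-nullity identity g(λ) = n − rank(A − λI):
  rank(A − (-2)·I) = 4, so dim ker(A − (-2)·I) = n − 4 = 1
  rank(A − (3)·I) = 3, so dim ker(A − (3)·I) = n − 3 = 2

Summary:
  λ = -2: algebraic multiplicity = 2, geometric multiplicity = 1
  λ = 3: algebraic multiplicity = 3, geometric multiplicity = 2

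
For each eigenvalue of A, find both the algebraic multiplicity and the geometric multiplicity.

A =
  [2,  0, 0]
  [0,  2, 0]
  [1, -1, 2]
λ = 2: alg = 3, geom = 2

Step 1 — factor the characteristic polynomial to read off the algebraic multiplicities:
  χ_A(x) = (x - 2)^3

Step 2 — compute geometric multiplicities via the rank-nullity identity g(λ) = n − rank(A − λI):
  rank(A − (2)·I) = 1, so dim ker(A − (2)·I) = n − 1 = 2

Summary:
  λ = 2: algebraic multiplicity = 3, geometric multiplicity = 2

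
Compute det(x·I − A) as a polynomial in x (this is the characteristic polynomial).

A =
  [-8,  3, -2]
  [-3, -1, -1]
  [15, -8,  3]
x^3 + 6*x^2 + 12*x + 8

Expanding det(x·I − A) (e.g. by cofactor expansion or by noting that A is similar to its Jordan form J, which has the same characteristic polynomial as A) gives
  χ_A(x) = x^3 + 6*x^2 + 12*x + 8
which factors as (x + 2)^3. The eigenvalues (with algebraic multiplicities) are λ = -2 with multiplicity 3.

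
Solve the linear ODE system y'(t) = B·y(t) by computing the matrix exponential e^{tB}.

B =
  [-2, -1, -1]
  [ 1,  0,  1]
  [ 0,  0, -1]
e^{tB} =
  [-t*exp(-t) + exp(-t), -t*exp(-t), -t*exp(-t)]
  [t*exp(-t), t*exp(-t) + exp(-t), t*exp(-t)]
  [0, 0, exp(-t)]

Strategy: write B = P · J · P⁻¹ where J is a Jordan canonical form, so e^{tB} = P · e^{tJ} · P⁻¹, and e^{tJ} can be computed block-by-block.

B has Jordan form
J =
  [-1,  1,  0]
  [ 0, -1,  0]
  [ 0,  0, -1]
(up to reordering of blocks).

Per-block formulas:
  For a 2×2 Jordan block J_2(-1): exp(t · J_2(-1)) = e^(-1t)·(I + t·N), where N is the 2×2 nilpotent shift.
  For a 1×1 block at λ = -1: exp(t · [-1]) = [e^(-1t)].

After assembling e^{tJ} and conjugating by P, we get:

e^{tB} =
  [-t*exp(-t) + exp(-t), -t*exp(-t), -t*exp(-t)]
  [t*exp(-t), t*exp(-t) + exp(-t), t*exp(-t)]
  [0, 0, exp(-t)]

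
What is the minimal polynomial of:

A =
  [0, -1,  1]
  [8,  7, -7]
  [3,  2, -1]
x^3 - 6*x^2 + 12*x - 8

The characteristic polynomial is χ_A(x) = (x - 2)^3, so the eigenvalues are known. The minimal polynomial is
  m_A(x) = Π_λ (x − λ)^{k_λ}
where k_λ is the size of the *largest* Jordan block for λ (equivalently, the smallest k with (A − λI)^k v = 0 for every generalised eigenvector v of λ).

  λ = 2: largest Jordan block has size 3, contributing (x − 2)^3

So m_A(x) = (x - 2)^3 = x^3 - 6*x^2 + 12*x - 8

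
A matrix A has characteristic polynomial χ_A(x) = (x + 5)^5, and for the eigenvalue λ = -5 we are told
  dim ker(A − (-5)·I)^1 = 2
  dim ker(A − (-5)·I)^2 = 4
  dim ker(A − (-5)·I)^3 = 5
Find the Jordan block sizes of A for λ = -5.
Block sizes for λ = -5: [3, 2]

From the dimensions of kernels of powers, the number of Jordan blocks of size at least j is d_j − d_{j−1} where d_j = dim ker(N^j) (with d_0 = 0). Computing the differences gives [2, 2, 1].
The number of blocks of size exactly k is (#blocks of size ≥ k) − (#blocks of size ≥ k + 1), so the partition is: 1 block(s) of size 2, 1 block(s) of size 3.
In nonincreasing order the block sizes are [3, 2].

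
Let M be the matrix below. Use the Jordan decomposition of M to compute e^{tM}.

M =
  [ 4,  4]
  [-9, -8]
e^{tM} =
  [6*t*exp(-2*t) + exp(-2*t), 4*t*exp(-2*t)]
  [-9*t*exp(-2*t), -6*t*exp(-2*t) + exp(-2*t)]

Strategy: write M = P · J · P⁻¹ where J is a Jordan canonical form, so e^{tM} = P · e^{tJ} · P⁻¹, and e^{tJ} can be computed block-by-block.

M has Jordan form
J =
  [-2,  1]
  [ 0, -2]
(up to reordering of blocks).

Per-block formulas:
  For a 2×2 Jordan block J_2(-2): exp(t · J_2(-2)) = e^(-2t)·(I + t·N), where N is the 2×2 nilpotent shift.

After assembling e^{tJ} and conjugating by P, we get:

e^{tM} =
  [6*t*exp(-2*t) + exp(-2*t), 4*t*exp(-2*t)]
  [-9*t*exp(-2*t), -6*t*exp(-2*t) + exp(-2*t)]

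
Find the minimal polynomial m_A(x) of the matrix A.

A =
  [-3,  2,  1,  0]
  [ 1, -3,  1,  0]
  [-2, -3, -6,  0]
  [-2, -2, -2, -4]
x^3 + 12*x^2 + 48*x + 64

The characteristic polynomial is χ_A(x) = (x + 4)^4, so the eigenvalues are known. The minimal polynomial is
  m_A(x) = Π_λ (x − λ)^{k_λ}
where k_λ is the size of the *largest* Jordan block for λ (equivalently, the smallest k with (A − λI)^k v = 0 for every generalised eigenvector v of λ).

  λ = -4: largest Jordan block has size 3, contributing (x + 4)^3

So m_A(x) = (x + 4)^3 = x^3 + 12*x^2 + 48*x + 64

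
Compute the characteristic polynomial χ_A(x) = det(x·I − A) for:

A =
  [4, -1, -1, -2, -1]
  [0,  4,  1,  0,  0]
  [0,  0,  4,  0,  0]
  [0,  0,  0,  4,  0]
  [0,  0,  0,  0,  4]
x^5 - 20*x^4 + 160*x^3 - 640*x^2 + 1280*x - 1024

Expanding det(x·I − A) (e.g. by cofactor expansion or by noting that A is similar to its Jordan form J, which has the same characteristic polynomial as A) gives
  χ_A(x) = x^5 - 20*x^4 + 160*x^3 - 640*x^2 + 1280*x - 1024
which factors as (x - 4)^5. The eigenvalues (with algebraic multiplicities) are λ = 4 with multiplicity 5.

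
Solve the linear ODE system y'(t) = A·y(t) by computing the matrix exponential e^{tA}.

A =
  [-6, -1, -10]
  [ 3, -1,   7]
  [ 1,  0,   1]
e^{tA} =
  [3*t^2*exp(-2*t)/2 - 4*t*exp(-2*t) + exp(-2*t), 3*t^2*exp(-2*t)/2 - t*exp(-2*t), 3*t^2*exp(-2*t)/2 - 10*t*exp(-2*t)]
  [-t^2*exp(-2*t) + 3*t*exp(-2*t), -t^2*exp(-2*t) + t*exp(-2*t) + exp(-2*t), -t^2*exp(-2*t) + 7*t*exp(-2*t)]
  [-t^2*exp(-2*t)/2 + t*exp(-2*t), -t^2*exp(-2*t)/2, -t^2*exp(-2*t)/2 + 3*t*exp(-2*t) + exp(-2*t)]

Strategy: write A = P · J · P⁻¹ where J is a Jordan canonical form, so e^{tA} = P · e^{tJ} · P⁻¹, and e^{tJ} can be computed block-by-block.

A has Jordan form
J =
  [-2,  1,  0]
  [ 0, -2,  1]
  [ 0,  0, -2]
(up to reordering of blocks).

Per-block formulas:
  For a 3×3 Jordan block J_3(-2): exp(t · J_3(-2)) = e^(-2t)·(I + t·N + (t^2/2)·N^2), where N is the 3×3 nilpotent shift.

After assembling e^{tJ} and conjugating by P, we get:

e^{tA} =
  [3*t^2*exp(-2*t)/2 - 4*t*exp(-2*t) + exp(-2*t), 3*t^2*exp(-2*t)/2 - t*exp(-2*t), 3*t^2*exp(-2*t)/2 - 10*t*exp(-2*t)]
  [-t^2*exp(-2*t) + 3*t*exp(-2*t), -t^2*exp(-2*t) + t*exp(-2*t) + exp(-2*t), -t^2*exp(-2*t) + 7*t*exp(-2*t)]
  [-t^2*exp(-2*t)/2 + t*exp(-2*t), -t^2*exp(-2*t)/2, -t^2*exp(-2*t)/2 + 3*t*exp(-2*t) + exp(-2*t)]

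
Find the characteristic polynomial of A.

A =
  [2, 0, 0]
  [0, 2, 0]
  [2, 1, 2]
x^3 - 6*x^2 + 12*x - 8

Expanding det(x·I − A) (e.g. by cofactor expansion or by noting that A is similar to its Jordan form J, which has the same characteristic polynomial as A) gives
  χ_A(x) = x^3 - 6*x^2 + 12*x - 8
which factors as (x - 2)^3. The eigenvalues (with algebraic multiplicities) are λ = 2 with multiplicity 3.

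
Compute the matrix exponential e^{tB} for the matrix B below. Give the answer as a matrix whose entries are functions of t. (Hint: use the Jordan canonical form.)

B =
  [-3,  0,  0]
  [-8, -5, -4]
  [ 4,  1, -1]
e^{tB} =
  [exp(-3*t), 0, 0]
  [-8*t*exp(-3*t), -2*t*exp(-3*t) + exp(-3*t), -4*t*exp(-3*t)]
  [4*t*exp(-3*t), t*exp(-3*t), 2*t*exp(-3*t) + exp(-3*t)]

Strategy: write B = P · J · P⁻¹ where J is a Jordan canonical form, so e^{tB} = P · e^{tJ} · P⁻¹, and e^{tJ} can be computed block-by-block.

B has Jordan form
J =
  [-3,  1,  0]
  [ 0, -3,  0]
  [ 0,  0, -3]
(up to reordering of blocks).

Per-block formulas:
  For a 2×2 Jordan block J_2(-3): exp(t · J_2(-3)) = e^(-3t)·(I + t·N), where N is the 2×2 nilpotent shift.
  For a 1×1 block at λ = -3: exp(t · [-3]) = [e^(-3t)].

After assembling e^{tJ} and conjugating by P, we get:

e^{tB} =
  [exp(-3*t), 0, 0]
  [-8*t*exp(-3*t), -2*t*exp(-3*t) + exp(-3*t), -4*t*exp(-3*t)]
  [4*t*exp(-3*t), t*exp(-3*t), 2*t*exp(-3*t) + exp(-3*t)]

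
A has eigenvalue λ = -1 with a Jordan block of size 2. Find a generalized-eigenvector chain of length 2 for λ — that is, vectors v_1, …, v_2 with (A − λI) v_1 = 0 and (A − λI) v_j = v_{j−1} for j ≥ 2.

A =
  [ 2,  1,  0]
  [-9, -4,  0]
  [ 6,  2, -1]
A Jordan chain for λ = -1 of length 2:
v_1 = (3, -9, 6)ᵀ
v_2 = (1, 0, 0)ᵀ

Let N = A − (-1)·I. We want v_2 with N^2 v_2 = 0 but N^1 v_2 ≠ 0; then v_{j-1} := N · v_j for j = 2, …, 2.

Pick v_2 = (1, 0, 0)ᵀ.
Then v_1 = N · v_2 = (3, -9, 6)ᵀ.

Sanity check: (A − (-1)·I) v_1 = (0, 0, 0)ᵀ = 0. ✓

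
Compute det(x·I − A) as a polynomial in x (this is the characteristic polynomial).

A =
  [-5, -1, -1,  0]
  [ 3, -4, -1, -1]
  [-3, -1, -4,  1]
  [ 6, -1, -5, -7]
x^4 + 20*x^3 + 150*x^2 + 500*x + 625

Expanding det(x·I − A) (e.g. by cofactor expansion or by noting that A is similar to its Jordan form J, which has the same characteristic polynomial as A) gives
  χ_A(x) = x^4 + 20*x^3 + 150*x^2 + 500*x + 625
which factors as (x + 5)^4. The eigenvalues (with algebraic multiplicities) are λ = -5 with multiplicity 4.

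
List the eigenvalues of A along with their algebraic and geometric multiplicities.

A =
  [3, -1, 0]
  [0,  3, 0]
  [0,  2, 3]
λ = 3: alg = 3, geom = 2

Step 1 — factor the characteristic polynomial to read off the algebraic multiplicities:
  χ_A(x) = (x - 3)^3

Step 2 — compute geometric multiplicities via the rank-nullity identity g(λ) = n − rank(A − λI):
  rank(A − (3)·I) = 1, so dim ker(A − (3)·I) = n − 1 = 2

Summary:
  λ = 3: algebraic multiplicity = 3, geometric multiplicity = 2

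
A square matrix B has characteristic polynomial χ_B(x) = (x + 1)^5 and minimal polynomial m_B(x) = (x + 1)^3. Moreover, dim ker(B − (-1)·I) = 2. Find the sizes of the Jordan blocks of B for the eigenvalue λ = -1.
Block sizes for λ = -1: [3, 2]

Step 1 — from the characteristic polynomial, algebraic multiplicity of λ = -1 is 5. From dim ker(B − (-1)·I) = 2, there are exactly 2 Jordan blocks for λ = -1.
Step 2 — from the minimal polynomial, the factor (x + 1)^3 tells us the largest block for λ = -1 has size 3.
Step 3 — with total size 5, 2 blocks, and largest block 3, the block sizes (in nonincreasing order) are [3, 2].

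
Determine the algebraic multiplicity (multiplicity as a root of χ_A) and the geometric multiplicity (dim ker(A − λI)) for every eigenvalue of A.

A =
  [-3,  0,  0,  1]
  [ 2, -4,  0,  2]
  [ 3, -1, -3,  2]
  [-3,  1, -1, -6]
λ = -4: alg = 4, geom = 2

Step 1 — factor the characteristic polynomial to read off the algebraic multiplicities:
  χ_A(x) = (x + 4)^4

Step 2 — compute geometric multiplicities via the rank-nullity identity g(λ) = n − rank(A − λI):
  rank(A − (-4)·I) = 2, so dim ker(A − (-4)·I) = n − 2 = 2

Summary:
  λ = -4: algebraic multiplicity = 4, geometric multiplicity = 2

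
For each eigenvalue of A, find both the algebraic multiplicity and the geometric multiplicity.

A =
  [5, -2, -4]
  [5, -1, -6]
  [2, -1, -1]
λ = 1: alg = 3, geom = 1

Step 1 — factor the characteristic polynomial to read off the algebraic multiplicities:
  χ_A(x) = (x - 1)^3

Step 2 — compute geometric multiplicities via the rank-nullity identity g(λ) = n − rank(A − λI):
  rank(A − (1)·I) = 2, so dim ker(A − (1)·I) = n − 2 = 1

Summary:
  λ = 1: algebraic multiplicity = 3, geometric multiplicity = 1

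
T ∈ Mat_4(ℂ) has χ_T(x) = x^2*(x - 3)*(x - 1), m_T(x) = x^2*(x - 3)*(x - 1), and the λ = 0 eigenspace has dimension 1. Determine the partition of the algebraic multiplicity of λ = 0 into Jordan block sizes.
Block sizes for λ = 0: [2]

Step 1 — from the characteristic polynomial, algebraic multiplicity of λ = 0 is 2. From dim ker(T − (0)·I) = 1, there are exactly 1 Jordan blocks for λ = 0.
Step 2 — from the minimal polynomial, the factor (x − 0)^2 tells us the largest block for λ = 0 has size 2.
Step 3 — with total size 2, 1 blocks, and largest block 2, the block sizes (in nonincreasing order) are [2].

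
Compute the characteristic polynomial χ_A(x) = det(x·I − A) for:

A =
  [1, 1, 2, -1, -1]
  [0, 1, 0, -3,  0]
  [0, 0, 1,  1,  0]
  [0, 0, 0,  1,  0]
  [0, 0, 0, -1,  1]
x^5 - 5*x^4 + 10*x^3 - 10*x^2 + 5*x - 1

Expanding det(x·I − A) (e.g. by cofactor expansion or by noting that A is similar to its Jordan form J, which has the same characteristic polynomial as A) gives
  χ_A(x) = x^5 - 5*x^4 + 10*x^3 - 10*x^2 + 5*x - 1
which factors as (x - 1)^5. The eigenvalues (with algebraic multiplicities) are λ = 1 with multiplicity 5.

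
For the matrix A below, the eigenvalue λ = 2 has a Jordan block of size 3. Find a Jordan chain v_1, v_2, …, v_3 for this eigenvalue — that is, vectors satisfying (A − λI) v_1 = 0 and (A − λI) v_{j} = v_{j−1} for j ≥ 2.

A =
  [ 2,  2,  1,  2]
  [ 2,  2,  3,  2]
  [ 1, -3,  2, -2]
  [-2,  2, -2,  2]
A Jordan chain for λ = 2 of length 3:
v_1 = (1, -1, -2, 2)ᵀ
v_2 = (0, 2, 1, -2)ᵀ
v_3 = (1, 0, 0, 0)ᵀ

Let N = A − (2)·I. We want v_3 with N^3 v_3 = 0 but N^2 v_3 ≠ 0; then v_{j-1} := N · v_j for j = 3, …, 2.

Pick v_3 = (1, 0, 0, 0)ᵀ.
Then v_2 = N · v_3 = (0, 2, 1, -2)ᵀ.
Then v_1 = N · v_2 = (1, -1, -2, 2)ᵀ.

Sanity check: (A − (2)·I) v_1 = (0, 0, 0, 0)ᵀ = 0. ✓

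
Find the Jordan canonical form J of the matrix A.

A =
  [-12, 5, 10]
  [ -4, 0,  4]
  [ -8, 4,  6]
J_2(-2) ⊕ J_1(-2)

The characteristic polynomial is
  det(x·I − A) = x^3 + 6*x^2 + 12*x + 8 = (x + 2)^3

Eigenvalues and multiplicities (the geometric multiplicity of λ is n − rank(A − λI), which equals the number of Jordan blocks for λ):
  λ = -2: algebraic multiplicity = 3, geometric multiplicity = 2

Determining the block sizes for each eigenvalue:
  λ = -2: 2 blocks summing to 3 forces exactly one block of size 2 and the rest size 1 → block sizes [2, 1]

Assembling the blocks gives a Jordan form
J =
  [-2,  1,  0]
  [ 0, -2,  0]
  [ 0,  0, -2]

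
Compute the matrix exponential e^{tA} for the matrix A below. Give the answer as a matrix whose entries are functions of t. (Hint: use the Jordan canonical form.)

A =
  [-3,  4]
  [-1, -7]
e^{tA} =
  [2*t*exp(-5*t) + exp(-5*t), 4*t*exp(-5*t)]
  [-t*exp(-5*t), -2*t*exp(-5*t) + exp(-5*t)]

Strategy: write A = P · J · P⁻¹ where J is a Jordan canonical form, so e^{tA} = P · e^{tJ} · P⁻¹, and e^{tJ} can be computed block-by-block.

A has Jordan form
J =
  [-5,  1]
  [ 0, -5]
(up to reordering of blocks).

Per-block formulas:
  For a 2×2 Jordan block J_2(-5): exp(t · J_2(-5)) = e^(-5t)·(I + t·N), where N is the 2×2 nilpotent shift.

After assembling e^{tJ} and conjugating by P, we get:

e^{tA} =
  [2*t*exp(-5*t) + exp(-5*t), 4*t*exp(-5*t)]
  [-t*exp(-5*t), -2*t*exp(-5*t) + exp(-5*t)]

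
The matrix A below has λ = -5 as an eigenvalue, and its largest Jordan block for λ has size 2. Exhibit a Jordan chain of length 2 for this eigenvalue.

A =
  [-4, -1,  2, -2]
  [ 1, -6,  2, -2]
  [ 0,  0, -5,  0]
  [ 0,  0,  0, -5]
A Jordan chain for λ = -5 of length 2:
v_1 = (1, 1, 0, 0)ᵀ
v_2 = (1, 0, 0, 0)ᵀ

Let N = A − (-5)·I. We want v_2 with N^2 v_2 = 0 but N^1 v_2 ≠ 0; then v_{j-1} := N · v_j for j = 2, …, 2.

Pick v_2 = (1, 0, 0, 0)ᵀ.
Then v_1 = N · v_2 = (1, 1, 0, 0)ᵀ.

Sanity check: (A − (-5)·I) v_1 = (0, 0, 0, 0)ᵀ = 0. ✓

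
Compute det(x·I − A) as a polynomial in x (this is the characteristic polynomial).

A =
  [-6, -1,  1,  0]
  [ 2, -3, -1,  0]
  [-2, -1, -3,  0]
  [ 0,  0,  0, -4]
x^4 + 16*x^3 + 96*x^2 + 256*x + 256

Expanding det(x·I − A) (e.g. by cofactor expansion or by noting that A is similar to its Jordan form J, which has the same characteristic polynomial as A) gives
  χ_A(x) = x^4 + 16*x^3 + 96*x^2 + 256*x + 256
which factors as (x + 4)^4. The eigenvalues (with algebraic multiplicities) are λ = -4 with multiplicity 4.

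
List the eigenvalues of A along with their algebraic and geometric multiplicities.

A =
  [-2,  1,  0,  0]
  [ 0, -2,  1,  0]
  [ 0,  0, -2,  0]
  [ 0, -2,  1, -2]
λ = -2: alg = 4, geom = 2

Step 1 — factor the characteristic polynomial to read off the algebraic multiplicities:
  χ_A(x) = (x + 2)^4

Step 2 — compute geometric multiplicities via the rank-nullity identity g(λ) = n − rank(A − λI):
  rank(A − (-2)·I) = 2, so dim ker(A − (-2)·I) = n − 2 = 2

Summary:
  λ = -2: algebraic multiplicity = 4, geometric multiplicity = 2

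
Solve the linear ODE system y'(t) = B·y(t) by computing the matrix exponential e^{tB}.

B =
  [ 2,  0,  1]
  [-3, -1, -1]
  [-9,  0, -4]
e^{tB} =
  [3*t*exp(-t) + exp(-t), 0, t*exp(-t)]
  [-3*t*exp(-t), exp(-t), -t*exp(-t)]
  [-9*t*exp(-t), 0, -3*t*exp(-t) + exp(-t)]

Strategy: write B = P · J · P⁻¹ where J is a Jordan canonical form, so e^{tB} = P · e^{tJ} · P⁻¹, and e^{tJ} can be computed block-by-block.

B has Jordan form
J =
  [-1,  1,  0]
  [ 0, -1,  0]
  [ 0,  0, -1]
(up to reordering of blocks).

Per-block formulas:
  For a 2×2 Jordan block J_2(-1): exp(t · J_2(-1)) = e^(-1t)·(I + t·N), where N is the 2×2 nilpotent shift.
  For a 1×1 block at λ = -1: exp(t · [-1]) = [e^(-1t)].

After assembling e^{tJ} and conjugating by P, we get:

e^{tB} =
  [3*t*exp(-t) + exp(-t), 0, t*exp(-t)]
  [-3*t*exp(-t), exp(-t), -t*exp(-t)]
  [-9*t*exp(-t), 0, -3*t*exp(-t) + exp(-t)]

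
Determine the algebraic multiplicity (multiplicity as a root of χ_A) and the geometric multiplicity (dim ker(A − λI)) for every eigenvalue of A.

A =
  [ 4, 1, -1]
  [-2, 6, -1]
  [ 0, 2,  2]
λ = 4: alg = 3, geom = 1

Step 1 — factor the characteristic polynomial to read off the algebraic multiplicities:
  χ_A(x) = (x - 4)^3

Step 2 — compute geometric multiplicities via the rank-nullity identity g(λ) = n − rank(A − λI):
  rank(A − (4)·I) = 2, so dim ker(A − (4)·I) = n − 2 = 1

Summary:
  λ = 4: algebraic multiplicity = 3, geometric multiplicity = 1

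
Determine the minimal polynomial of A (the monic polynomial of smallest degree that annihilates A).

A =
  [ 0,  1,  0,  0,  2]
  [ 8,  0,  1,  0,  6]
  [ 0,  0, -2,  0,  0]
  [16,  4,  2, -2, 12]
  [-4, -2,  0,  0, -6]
x^3 + 6*x^2 + 12*x + 8

The characteristic polynomial is χ_A(x) = (x + 2)^5, so the eigenvalues are known. The minimal polynomial is
  m_A(x) = Π_λ (x − λ)^{k_λ}
where k_λ is the size of the *largest* Jordan block for λ (equivalently, the smallest k with (A − λI)^k v = 0 for every generalised eigenvector v of λ).

  λ = -2: largest Jordan block has size 3, contributing (x + 2)^3

So m_A(x) = (x + 2)^3 = x^3 + 6*x^2 + 12*x + 8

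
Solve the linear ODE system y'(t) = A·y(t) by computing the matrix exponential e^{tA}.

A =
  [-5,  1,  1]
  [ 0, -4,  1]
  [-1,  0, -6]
e^{tA} =
  [-t^2*exp(-5*t)/2 + exp(-5*t), t^2*exp(-5*t)/2 + t*exp(-5*t), t*exp(-5*t)]
  [-t^2*exp(-5*t)/2, t^2*exp(-5*t)/2 + t*exp(-5*t) + exp(-5*t), t*exp(-5*t)]
  [t^2*exp(-5*t)/2 - t*exp(-5*t), -t^2*exp(-5*t)/2, -t*exp(-5*t) + exp(-5*t)]

Strategy: write A = P · J · P⁻¹ where J is a Jordan canonical form, so e^{tA} = P · e^{tJ} · P⁻¹, and e^{tJ} can be computed block-by-block.

A has Jordan form
J =
  [-5,  1,  0]
  [ 0, -5,  1]
  [ 0,  0, -5]
(up to reordering of blocks).

Per-block formulas:
  For a 3×3 Jordan block J_3(-5): exp(t · J_3(-5)) = e^(-5t)·(I + t·N + (t^2/2)·N^2), where N is the 3×3 nilpotent shift.

After assembling e^{tJ} and conjugating by P, we get:

e^{tA} =
  [-t^2*exp(-5*t)/2 + exp(-5*t), t^2*exp(-5*t)/2 + t*exp(-5*t), t*exp(-5*t)]
  [-t^2*exp(-5*t)/2, t^2*exp(-5*t)/2 + t*exp(-5*t) + exp(-5*t), t*exp(-5*t)]
  [t^2*exp(-5*t)/2 - t*exp(-5*t), -t^2*exp(-5*t)/2, -t*exp(-5*t) + exp(-5*t)]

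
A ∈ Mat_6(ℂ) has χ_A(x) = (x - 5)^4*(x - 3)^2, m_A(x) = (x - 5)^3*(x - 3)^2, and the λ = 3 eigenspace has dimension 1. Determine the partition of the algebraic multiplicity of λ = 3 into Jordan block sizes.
Block sizes for λ = 3: [2]

Step 1 — from the characteristic polynomial, algebraic multiplicity of λ = 3 is 2. From dim ker(A − (3)·I) = 1, there are exactly 1 Jordan blocks for λ = 3.
Step 2 — from the minimal polynomial, the factor (x − 3)^2 tells us the largest block for λ = 3 has size 2.
Step 3 — with total size 2, 1 blocks, and largest block 2, the block sizes (in nonincreasing order) are [2].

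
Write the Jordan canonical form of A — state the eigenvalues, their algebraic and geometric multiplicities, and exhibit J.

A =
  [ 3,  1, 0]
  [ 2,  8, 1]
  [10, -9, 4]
J_3(5)

The characteristic polynomial is
  det(x·I − A) = x^3 - 15*x^2 + 75*x - 125 = (x - 5)^3

Eigenvalues and multiplicities (the geometric multiplicity of λ is n − rank(A − λI), which equals the number of Jordan blocks for λ):
  λ = 5: algebraic multiplicity = 3, geometric multiplicity = 1

Determining the block sizes for each eigenvalue:
  λ = 5: one block (gm = 1), so the single block has size am = 3 → block sizes [3]

Assembling the blocks gives a Jordan form
J =
  [5, 1, 0]
  [0, 5, 1]
  [0, 0, 5]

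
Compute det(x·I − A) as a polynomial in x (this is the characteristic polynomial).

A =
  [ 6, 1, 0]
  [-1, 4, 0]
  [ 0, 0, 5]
x^3 - 15*x^2 + 75*x - 125

Expanding det(x·I − A) (e.g. by cofactor expansion or by noting that A is similar to its Jordan form J, which has the same characteristic polynomial as A) gives
  χ_A(x) = x^3 - 15*x^2 + 75*x - 125
which factors as (x - 5)^3. The eigenvalues (with algebraic multiplicities) are λ = 5 with multiplicity 3.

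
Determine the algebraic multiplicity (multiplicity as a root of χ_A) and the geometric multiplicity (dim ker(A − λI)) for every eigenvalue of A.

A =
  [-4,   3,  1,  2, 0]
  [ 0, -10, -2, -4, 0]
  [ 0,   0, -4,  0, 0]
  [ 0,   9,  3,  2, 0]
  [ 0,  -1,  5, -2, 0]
λ = -4: alg = 4, geom = 3; λ = 0: alg = 1, geom = 1

Step 1 — factor the characteristic polynomial to read off the algebraic multiplicities:
  χ_A(x) = x*(x + 4)^4

Step 2 — compute geometric multiplicities via the rank-nullity identity g(λ) = n − rank(A − λI):
  rank(A − (-4)·I) = 2, so dim ker(A − (-4)·I) = n − 2 = 3
  rank(A − (0)·I) = 4, so dim ker(A − (0)·I) = n − 4 = 1

Summary:
  λ = -4: algebraic multiplicity = 4, geometric multiplicity = 3
  λ = 0: algebraic multiplicity = 1, geometric multiplicity = 1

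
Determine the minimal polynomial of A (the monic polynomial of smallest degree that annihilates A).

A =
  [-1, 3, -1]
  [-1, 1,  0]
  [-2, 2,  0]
x^3

The characteristic polynomial is χ_A(x) = x^3, so the eigenvalues are known. The minimal polynomial is
  m_A(x) = Π_λ (x − λ)^{k_λ}
where k_λ is the size of the *largest* Jordan block for λ (equivalently, the smallest k with (A − λI)^k v = 0 for every generalised eigenvector v of λ).

  λ = 0: largest Jordan block has size 3, contributing (x − 0)^3

So m_A(x) = x^3 = x^3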